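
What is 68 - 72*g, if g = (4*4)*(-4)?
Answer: 4676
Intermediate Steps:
g = -64 (g = 16*(-4) = -64)
68 - 72*g = 68 - 72*(-64) = 68 + 4608 = 4676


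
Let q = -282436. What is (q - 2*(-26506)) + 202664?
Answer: -26760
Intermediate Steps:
(q - 2*(-26506)) + 202664 = (-282436 - 2*(-26506)) + 202664 = (-282436 + 53012) + 202664 = -229424 + 202664 = -26760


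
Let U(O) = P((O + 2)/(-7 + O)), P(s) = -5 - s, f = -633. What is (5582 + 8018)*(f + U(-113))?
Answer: -8689380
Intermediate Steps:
U(O) = -5 - (2 + O)/(-7 + O) (U(O) = -5 - (O + 2)/(-7 + O) = -5 - (2 + O)/(-7 + O))
(5582 + 8018)*(f + U(-113)) = (5582 + 8018)*(-633 + 3*(11 - 2*(-113))/(-7 - 113)) = 13600*(-633 + 3*(11 + 226)/(-120)) = 13600*(-633 + 3*(-1/120)*237) = 13600*(-633 - 237/40) = 13600*(-25557/40) = -8689380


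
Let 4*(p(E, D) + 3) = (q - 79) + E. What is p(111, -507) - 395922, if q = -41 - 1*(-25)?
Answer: -395921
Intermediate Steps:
q = -16 (q = -41 + 25 = -16)
p(E, D) = -107/4 + E/4 (p(E, D) = -3 + ((-16 - 79) + E)/4 = -3 + (-95 + E)/4 = -3 + (-95/4 + E/4) = -107/4 + E/4)
p(111, -507) - 395922 = (-107/4 + (¼)*111) - 395922 = (-107/4 + 111/4) - 395922 = 1 - 395922 = -395921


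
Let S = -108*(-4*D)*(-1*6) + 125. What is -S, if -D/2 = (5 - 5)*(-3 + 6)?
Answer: -125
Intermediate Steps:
D = 0 (D = -2*(5 - 5)*(-3 + 6) = -0*3 = -2*0 = 0)
S = 125 (S = -108*(-4*0)*(-1*6) + 125 = -0*(-6) + 125 = -108*0 + 125 = 0 + 125 = 125)
-S = -1*125 = -125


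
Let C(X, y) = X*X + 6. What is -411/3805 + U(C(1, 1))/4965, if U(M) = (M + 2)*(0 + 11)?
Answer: -110928/1259455 ≈ -0.088076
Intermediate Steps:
C(X, y) = 6 + X**2 (C(X, y) = X**2 + 6 = 6 + X**2)
U(M) = 22 + 11*M (U(M) = (2 + M)*11 = 22 + 11*M)
-411/3805 + U(C(1, 1))/4965 = -411/3805 + (22 + 11*(6 + 1**2))/4965 = -411*1/3805 + (22 + 11*(6 + 1))*(1/4965) = -411/3805 + (22 + 11*7)*(1/4965) = -411/3805 + (22 + 77)*(1/4965) = -411/3805 + 99*(1/4965) = -411/3805 + 33/1655 = -110928/1259455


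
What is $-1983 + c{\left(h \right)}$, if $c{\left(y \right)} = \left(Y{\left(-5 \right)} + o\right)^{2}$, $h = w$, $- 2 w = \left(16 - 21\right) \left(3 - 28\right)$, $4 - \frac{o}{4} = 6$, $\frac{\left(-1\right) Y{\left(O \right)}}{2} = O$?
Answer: $-1979$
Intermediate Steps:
$Y{\left(O \right)} = - 2 O$
$o = -8$ ($o = 16 - 24 = -8$)
$w = - \frac{125}{2}$ ($w = - \frac{\left(16 - 21\right) \left(3 - 28\right)}{2} = - \frac{\left(-5\right) \left(-25\right)}{2} = \left(- \frac{1}{2}\right) 125 = - \frac{125}{2} \approx -62.5$)
$h = - \frac{125}{2} \approx -62.5$
$c{\left(y \right)} = 4$ ($c{\left(y \right)} = \left(\left(-2\right) \left(-5\right) - 8\right)^{2} = \left(10 - 8\right)^{2} = 2^{2} = 4$)
$-1983 + c{\left(h \right)} = -1983 + 4 = -1979$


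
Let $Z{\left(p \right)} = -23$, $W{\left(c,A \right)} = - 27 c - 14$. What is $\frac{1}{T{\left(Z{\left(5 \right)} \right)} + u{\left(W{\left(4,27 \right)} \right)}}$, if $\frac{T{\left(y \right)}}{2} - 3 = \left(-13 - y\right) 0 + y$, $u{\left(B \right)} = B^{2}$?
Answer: $\frac{1}{14844} \approx 6.7367 \cdot 10^{-5}$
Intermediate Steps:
$W{\left(c,A \right)} = -14 - 27 c$
$T{\left(y \right)} = 6 + 2 y$ ($T{\left(y \right)} = 6 + 2 \left(\left(-13 - y\right) 0 + y\right) = 6 + 2 \left(0 + y\right) = 6 + 2 y$)
$\frac{1}{T{\left(Z{\left(5 \right)} \right)} + u{\left(W{\left(4,27 \right)} \right)}} = \frac{1}{\left(6 + 2 \left(-23\right)\right) + \left(-14 - 108\right)^{2}} = \frac{1}{\left(6 - 46\right) + \left(-14 - 108\right)^{2}} = \frac{1}{-40 + \left(-122\right)^{2}} = \frac{1}{-40 + 14884} = \frac{1}{14844}$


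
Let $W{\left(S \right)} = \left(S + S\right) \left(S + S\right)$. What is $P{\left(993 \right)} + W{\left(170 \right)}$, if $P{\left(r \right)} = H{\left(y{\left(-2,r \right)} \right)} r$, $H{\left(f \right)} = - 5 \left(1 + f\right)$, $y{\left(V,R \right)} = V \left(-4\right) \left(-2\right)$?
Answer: $190075$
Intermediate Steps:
$y{\left(V,R \right)} = 8 V$ ($y{\left(V,R \right)} = - 4 V \left(-2\right) = 8 V$)
$H{\left(f \right)} = -5 - 5 f$
$W{\left(S \right)} = 4 S^{2}$ ($W{\left(S \right)} = 2 S 2 S = 4 S^{2}$)
$P{\left(r \right)} = 75 r$ ($P{\left(r \right)} = \left(-5 - 5 \cdot 8 \left(-2\right)\right) r = \left(-5 - -80\right) r = \left(-5 + 80\right) r = 75 r$)
$P{\left(993 \right)} + W{\left(170 \right)} = 75 \cdot 993 + 4 \cdot 170^{2} = 74475 + 4 \cdot 28900 = 74475 + 115600 = 190075$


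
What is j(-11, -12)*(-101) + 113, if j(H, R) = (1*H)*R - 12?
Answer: -12007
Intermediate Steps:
j(H, R) = -12 + H*R (j(H, R) = H*R - 12 = -12 + H*R)
j(-11, -12)*(-101) + 113 = (-12 - 11*(-12))*(-101) + 113 = (-12 + 132)*(-101) + 113 = 120*(-101) + 113 = -12120 + 113 = -12007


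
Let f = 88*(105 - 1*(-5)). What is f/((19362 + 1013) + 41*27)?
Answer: 4840/10741 ≈ 0.45061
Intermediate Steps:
f = 9680 (f = 88*(105 + 5) = 88*110 = 9680)
f/((19362 + 1013) + 41*27) = 9680/((19362 + 1013) + 41*27) = 9680/(20375 + 1107) = 9680/21482 = 9680*(1/21482) = 4840/10741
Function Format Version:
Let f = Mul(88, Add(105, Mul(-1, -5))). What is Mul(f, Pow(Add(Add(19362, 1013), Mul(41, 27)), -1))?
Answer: Rational(4840, 10741) ≈ 0.45061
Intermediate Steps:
f = 9680 (f = Mul(88, Add(105, 5)) = Mul(88, 110) = 9680)
Mul(f, Pow(Add(Add(19362, 1013), Mul(41, 27)), -1)) = Mul(9680, Pow(Add(Add(19362, 1013), Mul(41, 27)), -1)) = Mul(9680, Pow(Add(20375, 1107), -1)) = Mul(9680, Pow(21482, -1)) = Mul(9680, Rational(1, 21482)) = Rational(4840, 10741)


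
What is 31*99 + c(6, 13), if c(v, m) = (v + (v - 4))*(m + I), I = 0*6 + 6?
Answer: 3221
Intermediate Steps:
I = 6 (I = 0 + 6 = 6)
c(v, m) = (-4 + 2*v)*(6 + m) (c(v, m) = (v + (v - 4))*(m + 6) = (v + (-4 + v))*(6 + m) = (-4 + 2*v)*(6 + m))
31*99 + c(6, 13) = 31*99 + (-24 - 4*13 + 12*6 + 2*13*6) = 3069 + (-24 - 52 + 72 + 156) = 3069 + 152 = 3221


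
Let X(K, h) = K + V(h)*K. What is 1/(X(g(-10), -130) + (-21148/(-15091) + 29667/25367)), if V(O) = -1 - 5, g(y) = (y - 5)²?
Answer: -382813397/429680905612 ≈ -0.00089092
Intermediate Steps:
g(y) = (-5 + y)²
V(O) = -6
X(K, h) = -5*K (X(K, h) = K - 6*K = -5*K)
1/(X(g(-10), -130) + (-21148/(-15091) + 29667/25367)) = 1/(-5*(-5 - 10)² + (-21148/(-15091) + 29667/25367)) = 1/(-5*(-15)² + (-21148*(-1/15091) + 29667*(1/25367))) = 1/(-5*225 + (21148/15091 + 29667/25367)) = 1/(-1125 + 984166013/382813397) = 1/(-429680905612/382813397) = -382813397/429680905612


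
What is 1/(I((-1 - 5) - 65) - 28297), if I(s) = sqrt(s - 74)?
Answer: -28297/800720354 - I*sqrt(145)/800720354 ≈ -3.5339e-5 - 1.5038e-8*I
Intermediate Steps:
I(s) = sqrt(-74 + s)
1/(I((-1 - 5) - 65) - 28297) = 1/(sqrt(-74 + ((-1 - 5) - 65)) - 28297) = 1/(sqrt(-74 + (-6 - 65)) - 28297) = 1/(sqrt(-74 - 71) - 28297) = 1/(sqrt(-145) - 28297) = 1/(I*sqrt(145) - 28297) = 1/(-28297 + I*sqrt(145))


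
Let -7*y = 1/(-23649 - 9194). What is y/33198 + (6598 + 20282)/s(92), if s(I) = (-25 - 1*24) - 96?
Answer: -41030994267619/221335348542 ≈ -185.38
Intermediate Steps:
s(I) = -145 (s(I) = (-25 - 24) - 96 = -49 - 96 = -145)
y = 1/229901 (y = -1/(7*(-23649 - 9194)) = -⅐/(-32843) = -⅐*(-1/32843) = 1/229901 ≈ 4.3497e-6)
y/33198 + (6598 + 20282)/s(92) = (1/229901)/33198 + (6598 + 20282)/(-145) = (1/229901)*(1/33198) + 26880*(-1/145) = 1/7632253398 - 5376/29 = -41030994267619/221335348542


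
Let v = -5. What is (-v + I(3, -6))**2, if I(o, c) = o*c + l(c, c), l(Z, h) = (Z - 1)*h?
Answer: 841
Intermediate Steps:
l(Z, h) = h*(-1 + Z) (l(Z, h) = (-1 + Z)*h = h*(-1 + Z))
I(o, c) = c*o + c*(-1 + c) (I(o, c) = o*c + c*(-1 + c) = c*o + c*(-1 + c))
(-v + I(3, -6))**2 = (-1*(-5) - 6*(-1 - 6 + 3))**2 = (5 - 6*(-4))**2 = (5 + 24)**2 = 29**2 = 841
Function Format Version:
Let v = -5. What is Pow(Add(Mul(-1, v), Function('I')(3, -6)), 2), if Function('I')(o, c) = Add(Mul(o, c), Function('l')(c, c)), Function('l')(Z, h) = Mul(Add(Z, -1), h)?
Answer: 841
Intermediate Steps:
Function('l')(Z, h) = Mul(h, Add(-1, Z)) (Function('l')(Z, h) = Mul(Add(-1, Z), h) = Mul(h, Add(-1, Z)))
Function('I')(o, c) = Add(Mul(c, o), Mul(c, Add(-1, c))) (Function('I')(o, c) = Add(Mul(o, c), Mul(c, Add(-1, c))) = Add(Mul(c, o), Mul(c, Add(-1, c))))
Pow(Add(Mul(-1, v), Function('I')(3, -6)), 2) = Pow(Add(Mul(-1, -5), Mul(-6, Add(-1, -6, 3))), 2) = Pow(Add(5, Mul(-6, -4)), 2) = Pow(Add(5, 24), 2) = Pow(29, 2) = 841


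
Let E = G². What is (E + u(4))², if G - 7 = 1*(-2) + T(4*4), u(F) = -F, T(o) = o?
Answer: 190969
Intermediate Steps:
G = 21 (G = 7 + (1*(-2) + 4*4) = 7 + (-2 + 16) = 7 + 14 = 21)
E = 441 (E = 21² = 441)
(E + u(4))² = (441 - 1*4)² = (441 - 4)² = 437² = 190969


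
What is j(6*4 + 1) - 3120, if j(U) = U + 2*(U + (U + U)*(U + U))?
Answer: 1955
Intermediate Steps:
j(U) = 3*U + 8*U² (j(U) = U + 2*(U + (2*U)*(2*U)) = U + 2*(U + 4*U²) = U + (2*U + 8*U²) = 3*U + 8*U²)
j(6*4 + 1) - 3120 = (6*4 + 1)*(3 + 8*(6*4 + 1)) - 3120 = (24 + 1)*(3 + 8*(24 + 1)) - 3120 = 25*(3 + 8*25) - 3120 = 25*(3 + 200) - 3120 = 25*203 - 3120 = 5075 - 3120 = 1955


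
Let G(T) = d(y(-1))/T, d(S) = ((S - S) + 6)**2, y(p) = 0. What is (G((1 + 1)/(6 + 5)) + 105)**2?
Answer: 91809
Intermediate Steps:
d(S) = 36 (d(S) = (0 + 6)**2 = 6**2 = 36)
G(T) = 36/T
(G((1 + 1)/(6 + 5)) + 105)**2 = (36/(((1 + 1)/(6 + 5))) + 105)**2 = (36/((2/11)) + 105)**2 = (36/((2*(1/11))) + 105)**2 = (36/(2/11) + 105)**2 = (36*(11/2) + 105)**2 = (198 + 105)**2 = 303**2 = 91809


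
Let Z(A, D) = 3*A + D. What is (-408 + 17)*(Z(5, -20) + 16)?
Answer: -4301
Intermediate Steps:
Z(A, D) = D + 3*A
(-408 + 17)*(Z(5, -20) + 16) = (-408 + 17)*((-20 + 3*5) + 16) = -391*((-20 + 15) + 16) = -391*(-5 + 16) = -391*11 = -4301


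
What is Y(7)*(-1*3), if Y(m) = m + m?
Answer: -42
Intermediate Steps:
Y(m) = 2*m
Y(7)*(-1*3) = (2*7)*(-1*3) = 14*(-3) = -42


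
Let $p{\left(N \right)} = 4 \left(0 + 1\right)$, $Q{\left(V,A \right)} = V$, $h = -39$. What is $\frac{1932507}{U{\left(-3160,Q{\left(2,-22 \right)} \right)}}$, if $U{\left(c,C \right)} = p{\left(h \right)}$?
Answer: $\frac{1932507}{4} \approx 4.8313 \cdot 10^{5}$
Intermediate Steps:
$p{\left(N \right)} = 4$ ($p{\left(N \right)} = 4 \cdot 1 = 4$)
$U{\left(c,C \right)} = 4$
$\frac{1932507}{U{\left(-3160,Q{\left(2,-22 \right)} \right)}} = \frac{1932507}{4}$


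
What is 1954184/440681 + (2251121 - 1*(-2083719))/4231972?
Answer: 2545083399222/466237413233 ≈ 5.4588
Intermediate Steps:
1954184/440681 + (2251121 - 1*(-2083719))/4231972 = 1954184*(1/440681) + (2251121 + 2083719)*(1/4231972) = 1954184/440681 + 4334840*(1/4231972) = 1954184/440681 + 1083710/1057993 = 2545083399222/466237413233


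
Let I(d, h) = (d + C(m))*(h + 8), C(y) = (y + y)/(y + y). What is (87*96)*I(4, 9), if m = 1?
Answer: 709920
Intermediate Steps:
C(y) = 1 (C(y) = (2*y)/((2*y)) = (2*y)*(1/(2*y)) = 1)
I(d, h) = (1 + d)*(8 + h) (I(d, h) = (d + 1)*(h + 8) = (1 + d)*(8 + h))
(87*96)*I(4, 9) = (87*96)*(8 + 9 + 8*4 + 4*9) = 8352*(8 + 9 + 32 + 36) = 8352*85 = 709920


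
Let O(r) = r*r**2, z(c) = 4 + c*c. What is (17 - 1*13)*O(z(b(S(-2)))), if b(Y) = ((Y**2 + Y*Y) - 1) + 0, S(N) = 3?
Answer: 100615028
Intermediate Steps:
b(Y) = -1 + 2*Y**2 (b(Y) = ((Y**2 + Y**2) - 1) + 0 = (2*Y**2 - 1) + 0 = (-1 + 2*Y**2) + 0 = -1 + 2*Y**2)
z(c) = 4 + c**2
O(r) = r**3
(17 - 1*13)*O(z(b(S(-2)))) = (17 - 1*13)*(4 + (-1 + 2*3**2)**2)**3 = (17 - 13)*(4 + (-1 + 2*9)**2)**3 = 4*(4 + (-1 + 18)**2)**3 = 4*(4 + 17**2)**3 = 4*(4 + 289)**3 = 4*293**3 = 4*25153757 = 100615028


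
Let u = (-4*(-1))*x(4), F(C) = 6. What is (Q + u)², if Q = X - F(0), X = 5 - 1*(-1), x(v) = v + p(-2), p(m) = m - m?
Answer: 256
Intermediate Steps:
p(m) = 0
x(v) = v (x(v) = v + 0 = v)
X = 6 (X = 5 + 1 = 6)
u = 16 (u = -4*(-1)*4 = 4*4 = 16)
Q = 0 (Q = 6 - 1*6 = 6 - 6 = 0)
(Q + u)² = (0 + 16)² = 16² = 256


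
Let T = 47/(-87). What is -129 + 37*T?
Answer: -12962/87 ≈ -148.99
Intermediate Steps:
T = -47/87 (T = 47*(-1/87) = -47/87 ≈ -0.54023)
-129 + 37*T = -129 + 37*(-47/87) = -129 - 1739/87 = -12962/87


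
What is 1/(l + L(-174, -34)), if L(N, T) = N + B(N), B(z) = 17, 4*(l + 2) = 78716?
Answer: 1/19520 ≈ 5.1229e-5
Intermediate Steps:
l = 19677 (l = -2 + (1/4)*78716 = -2 + 19679 = 19677)
L(N, T) = 17 + N (L(N, T) = N + 17 = 17 + N)
1/(l + L(-174, -34)) = 1/(19677 + (17 - 174)) = 1/(19677 - 157) = 1/19520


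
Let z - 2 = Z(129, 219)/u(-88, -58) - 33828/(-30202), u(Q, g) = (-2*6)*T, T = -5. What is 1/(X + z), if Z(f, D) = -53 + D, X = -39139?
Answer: -453030/17728474307 ≈ -2.5554e-5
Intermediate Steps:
u(Q, g) = 60 (u(Q, g) = -2*6*(-5) = -12*(-5) = 60)
z = 2666863/453030 (z = 2 + ((-53 + 219)/60 - 33828/(-30202)) = 2 + (166*(1/60) - 33828*(-1/30202)) = 2 + (83/30 + 16914/15101) = 2 + 1760803/453030 = 2666863/453030 ≈ 5.8867)
1/(X + z) = 1/(-39139 + 2666863/453030) = 1/(-17728474307/453030) = -453030/17728474307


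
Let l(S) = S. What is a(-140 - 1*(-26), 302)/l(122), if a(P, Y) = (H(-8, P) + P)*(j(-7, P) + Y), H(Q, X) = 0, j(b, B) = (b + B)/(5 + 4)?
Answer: -49343/183 ≈ -269.63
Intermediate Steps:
j(b, B) = B/9 + b/9 (j(b, B) = (B + b)/9 = (B + b)*(⅑) = B/9 + b/9)
a(P, Y) = P*(-7/9 + Y + P/9) (a(P, Y) = (0 + P)*((P/9 + (⅑)*(-7)) + Y) = P*((P/9 - 7/9) + Y) = P*((-7/9 + P/9) + Y) = P*(-7/9 + Y + P/9))
a(-140 - 1*(-26), 302)/l(122) = ((-140 - 1*(-26))*(-7 + (-140 - 1*(-26)) + 9*302)/9)/122 = ((-140 + 26)*(-7 + (-140 + 26) + 2718)/9)*(1/122) = ((⅑)*(-114)*(-7 - 114 + 2718))*(1/122) = ((⅑)*(-114)*2597)*(1/122) = -98686/3*1/122 = -49343/183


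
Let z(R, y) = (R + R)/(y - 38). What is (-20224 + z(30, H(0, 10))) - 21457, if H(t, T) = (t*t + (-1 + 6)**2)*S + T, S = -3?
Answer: -4293203/103 ≈ -41682.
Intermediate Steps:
H(t, T) = -75 + T - 3*t**2 (H(t, T) = (t*t + (-1 + 6)**2)*(-3) + T = (t**2 + 5**2)*(-3) + T = (t**2 + 25)*(-3) + T = (25 + t**2)*(-3) + T = (-75 - 3*t**2) + T = -75 + T - 3*t**2)
z(R, y) = 2*R/(-38 + y) (z(R, y) = (2*R)/(-38 + y) = 2*R/(-38 + y))
(-20224 + z(30, H(0, 10))) - 21457 = (-20224 + 2*30/(-38 + (-75 + 10 - 3*0**2))) - 21457 = (-20224 + 2*30/(-38 + (-75 + 10 - 3*0))) - 21457 = (-20224 + 2*30/(-38 + (-75 + 10 + 0))) - 21457 = (-20224 + 2*30/(-38 - 65)) - 21457 = (-20224 + 2*30/(-103)) - 21457 = (-20224 + 2*30*(-1/103)) - 21457 = (-20224 - 60/103) - 21457 = -2083132/103 - 21457 = -4293203/103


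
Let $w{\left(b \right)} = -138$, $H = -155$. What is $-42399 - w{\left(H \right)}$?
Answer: $-42261$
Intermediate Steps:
$-42399 - w{\left(H \right)} = -42399 - -138 = -42399 + 138 = -42261$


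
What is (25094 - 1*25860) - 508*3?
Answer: -2290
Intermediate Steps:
(25094 - 1*25860) - 508*3 = (25094 - 25860) - 1524 = -766 - 1524 = -2290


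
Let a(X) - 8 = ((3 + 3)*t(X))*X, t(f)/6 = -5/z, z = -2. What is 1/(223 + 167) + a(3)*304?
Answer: 32959681/390 ≈ 84512.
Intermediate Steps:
t(f) = 15 (t(f) = 6*(-5/(-2)) = 6*(-5*(-1/2)) = 6*(5/2) = 15)
a(X) = 8 + 90*X (a(X) = 8 + ((3 + 3)*15)*X = 8 + (6*15)*X = 8 + 90*X)
1/(223 + 167) + a(3)*304 = 1/(223 + 167) + (8 + 90*3)*304 = 1/390 + (8 + 270)*304 = 1/390 + 278*304 = 1/390 + 84512 = 32959681/390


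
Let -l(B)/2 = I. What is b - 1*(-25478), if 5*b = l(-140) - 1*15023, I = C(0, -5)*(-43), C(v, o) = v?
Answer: 112367/5 ≈ 22473.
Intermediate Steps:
I = 0 (I = 0*(-43) = 0)
l(B) = 0 (l(B) = -2*0 = 0)
b = -15023/5 (b = (0 - 1*15023)/5 = (0 - 15023)/5 = (1/5)*(-15023) = -15023/5 ≈ -3004.6)
b - 1*(-25478) = -15023/5 - 1*(-25478) = -15023/5 + 25478 = 112367/5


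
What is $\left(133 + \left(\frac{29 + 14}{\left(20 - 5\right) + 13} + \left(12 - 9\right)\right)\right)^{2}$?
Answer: $\frac{14830201}{784} \approx 18916.0$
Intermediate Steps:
$\left(133 + \left(\frac{29 + 14}{\left(20 - 5\right) + 13} + \left(12 - 9\right)\right)\right)^{2} = \left(133 + \left(\frac{43}{\left(20 - 5\right) + 13} + 3\right)\right)^{2} = \left(133 + \left(\frac{43}{15 + 13} + 3\right)\right)^{2} = \left(133 + \left(\frac{43}{28} + 3\right)\right)^{2} = \left(133 + \frac{127}{28}\right)^{2} = \left(\frac{3851}{28}\right)^{2} = \frac{14830201}{784}$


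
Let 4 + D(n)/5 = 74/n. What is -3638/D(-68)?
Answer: 123692/865 ≈ 143.00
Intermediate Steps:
D(n) = -20 + 370/n (D(n) = -20 + 5*(74/n) = -20 + 370/n)
-3638/D(-68) = -3638/(-20 + 370/(-68)) = -3638/(-20 + 370*(-1/68)) = -3638/(-20 - 185/34) = -3638/(-865/34) = -3638*(-34/865) = 123692/865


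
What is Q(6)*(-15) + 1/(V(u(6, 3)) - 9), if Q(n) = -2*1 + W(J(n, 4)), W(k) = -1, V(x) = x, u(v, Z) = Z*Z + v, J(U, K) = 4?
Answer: 271/6 ≈ 45.167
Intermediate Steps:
u(v, Z) = v + Z² (u(v, Z) = Z² + v = v + Z²)
Q(n) = -3 (Q(n) = -2*1 - 1 = -2 - 1 = -3)
Q(6)*(-15) + 1/(V(u(6, 3)) - 9) = -3*(-15) + 1/((6 + 3²) - 9) = 45 + 1/((6 + 9) - 9) = 45 + 1/(15 - 9) = 45 + 1/6 = 45 + ⅙ = 271/6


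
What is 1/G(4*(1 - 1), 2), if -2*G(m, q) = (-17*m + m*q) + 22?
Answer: -1/11 ≈ -0.090909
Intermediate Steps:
G(m, q) = -11 + 17*m/2 - m*q/2 (G(m, q) = -((-17*m + m*q) + 22)/2 = -(22 - 17*m + m*q)/2 = -11 + 17*m/2 - m*q/2)
1/G(4*(1 - 1), 2) = 1/(-11 + 17*(4*(1 - 1))/2 - ½*4*(1 - 1)*2) = 1/(-11 + 17*(4*0)/2 - ½*4*0*2) = 1/(-11 + (17/2)*0 - ½*0*2) = 1/(-11 + 0 + 0) = 1/(-11) = -1/11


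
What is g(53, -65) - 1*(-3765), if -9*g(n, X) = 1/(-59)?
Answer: 1999216/531 ≈ 3765.0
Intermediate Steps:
g(n, X) = 1/531 (g(n, X) = -⅑/(-59) = -⅑*(-1/59) = 1/531)
g(53, -65) - 1*(-3765) = 1/531 - 1*(-3765) = 1/531 + 3765 = 1999216/531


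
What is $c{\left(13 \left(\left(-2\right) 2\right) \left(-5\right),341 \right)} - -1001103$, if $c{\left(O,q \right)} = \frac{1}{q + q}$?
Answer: $\frac{682752247}{682} \approx 1.0011 \cdot 10^{6}$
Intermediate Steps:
$c{\left(O,q \right)} = \frac{1}{2 q}$
$c{\left(13 \left(\left(-2\right) 2\right) \left(-5\right),341 \right)} - -1001103 = \frac{1}{2 \cdot 341} - -1001103 = \frac{1}{2} \cdot \frac{1}{341} + 1001103 = \frac{1}{682} + 1001103 = \frac{682752247}{682}$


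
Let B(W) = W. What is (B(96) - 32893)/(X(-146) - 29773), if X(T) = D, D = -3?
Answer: 32797/29776 ≈ 1.1015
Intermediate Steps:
X(T) = -3
(B(96) - 32893)/(X(-146) - 29773) = (96 - 32893)/(-3 - 29773) = -32797/(-29776) = -32797*(-1/29776) = 32797/29776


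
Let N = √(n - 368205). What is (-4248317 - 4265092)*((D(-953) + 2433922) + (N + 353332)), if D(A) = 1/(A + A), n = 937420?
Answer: -45227537440103307/1906 - 8513409*√569215 ≈ -2.3735e+13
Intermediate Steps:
D(A) = 1/(2*A)
N = √569215 (N = √(937420 - 368205) = √569215 ≈ 754.46)
(-4248317 - 4265092)*((D(-953) + 2433922) + (N + 353332)) = (-4248317 - 4265092)*(((½)/(-953) + 2433922) + (√569215 + 353332)) = -8513409*(((½)*(-1/953) + 2433922) + (353332 + √569215)) = -8513409*((-1/1906 + 2433922) + (353332 + √569215)) = -8513409*(4639055331/1906 + (353332 + √569215)) = -8513409*(5312506123/1906 + √569215) = -45227537440103307/1906 - 8513409*√569215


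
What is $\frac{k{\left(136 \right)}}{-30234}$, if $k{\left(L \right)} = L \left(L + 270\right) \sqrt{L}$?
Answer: $- \frac{55216 \sqrt{34}}{15117} \approx -21.298$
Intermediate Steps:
$k{\left(L \right)} = L^{\frac{3}{2}} \left(270 + L\right)$ ($k{\left(L \right)} = L \left(270 + L\right) \sqrt{L} = L^{\frac{3}{2}} \left(270 + L\right)$)
$\frac{k{\left(136 \right)}}{-30234} = \frac{136^{\frac{3}{2}} \left(270 + 136\right)}{-30234} = 272 \sqrt{34} \cdot 406 \left(- \frac{1}{30234}\right) = 110432 \sqrt{34} \left(- \frac{1}{30234}\right) = - \frac{55216 \sqrt{34}}{15117}$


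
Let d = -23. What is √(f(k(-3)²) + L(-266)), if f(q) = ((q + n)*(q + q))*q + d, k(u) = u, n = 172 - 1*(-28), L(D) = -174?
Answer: √33661 ≈ 183.47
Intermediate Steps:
n = 200 (n = 172 + 28 = 200)
f(q) = -23 + 2*q²*(200 + q) (f(q) = ((q + 200)*(q + q))*q - 23 = ((200 + q)*(2*q))*q - 23 = (2*q*(200 + q))*q - 23 = 2*q²*(200 + q) - 23 = -23 + 2*q²*(200 + q))
√(f(k(-3)²) + L(-266)) = √((-23 + 2*((-3)²)³ + 400*((-3)²)²) - 174) = √((-23 + 2*9³ + 400*9²) - 174) = √((-23 + 2*729 + 400*81) - 174) = √((-23 + 1458 + 32400) - 174) = √(33835 - 174) = √33661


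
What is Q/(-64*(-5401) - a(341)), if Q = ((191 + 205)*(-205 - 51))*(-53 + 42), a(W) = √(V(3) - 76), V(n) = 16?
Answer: 96365592576/29870900239 + 557568*I*√15/29870900239 ≈ 3.2261 + 7.2293e-5*I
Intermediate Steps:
a(W) = 2*I*√15 (a(W) = √(16 - 76) = √(-60) = 2*I*√15)
Q = 1115136 (Q = (396*(-256))*(-11) = -101376*(-11) = 1115136)
Q/(-64*(-5401) - a(341)) = 1115136/(-64*(-5401) - 2*I*√15) = 1115136/(345664 - 2*I*√15)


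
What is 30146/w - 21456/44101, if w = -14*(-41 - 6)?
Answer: 657675349/14509229 ≈ 45.328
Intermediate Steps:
w = 658 (w = -14*(-47) = 658)
30146/w - 21456/44101 = 30146/658 - 21456/44101 = 30146*(1/658) - 21456*1/44101 = 15073/329 - 21456/44101 = 657675349/14509229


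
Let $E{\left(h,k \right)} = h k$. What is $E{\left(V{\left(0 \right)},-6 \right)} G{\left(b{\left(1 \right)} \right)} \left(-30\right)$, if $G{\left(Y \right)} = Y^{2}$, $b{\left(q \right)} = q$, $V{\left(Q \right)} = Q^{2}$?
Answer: $0$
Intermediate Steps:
$E{\left(V{\left(0 \right)},-6 \right)} G{\left(b{\left(1 \right)} \right)} \left(-30\right) = 0^{2} \left(-6\right) 1^{2} \left(-30\right) = 0 \left(-6\right) 1 \left(-30\right) = 0 \cdot 1 \left(-30\right) = 0 \left(-30\right) = 0$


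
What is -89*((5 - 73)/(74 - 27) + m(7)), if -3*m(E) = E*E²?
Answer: 1452925/141 ≈ 10304.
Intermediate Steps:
m(E) = -E³/3 (m(E) = -E*E²/3 = -E³/3)
-89*((5 - 73)/(74 - 27) + m(7)) = -89*((5 - 73)/(74 - 27) - ⅓*7³) = -89*(-68/47 - ⅓*343) = -89*(-68*1/47 - 343/3) = -89*(-68/47 - 343/3) = -89*(-16325/141) = 1452925/141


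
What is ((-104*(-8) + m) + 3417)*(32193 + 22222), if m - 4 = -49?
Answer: 228760660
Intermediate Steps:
m = -45 (m = 4 - 49 = -45)
((-104*(-8) + m) + 3417)*(32193 + 22222) = ((-104*(-8) - 45) + 3417)*(32193 + 22222) = ((832 - 45) + 3417)*54415 = (787 + 3417)*54415 = 4204*54415 = 228760660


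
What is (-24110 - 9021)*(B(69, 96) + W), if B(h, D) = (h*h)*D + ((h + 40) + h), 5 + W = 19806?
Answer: -15804646585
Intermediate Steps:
W = 19801 (W = -5 + 19806 = 19801)
B(h, D) = 40 + 2*h + D*h² (B(h, D) = h²*D + ((40 + h) + h) = D*h² + (40 + 2*h) = 40 + 2*h + D*h²)
(-24110 - 9021)*(B(69, 96) + W) = (-24110 - 9021)*((40 + 2*69 + 96*69²) + 19801) = -33131*((40 + 138 + 96*4761) + 19801) = -33131*((40 + 138 + 457056) + 19801) = -33131*(457234 + 19801) = -33131*477035 = -15804646585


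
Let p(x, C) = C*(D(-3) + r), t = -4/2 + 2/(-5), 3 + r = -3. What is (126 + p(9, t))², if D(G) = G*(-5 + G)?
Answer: 171396/25 ≈ 6855.8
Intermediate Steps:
r = -6 (r = -3 - 3 = -6)
t = -12/5 (t = -4*½ + 2*(-⅕) = -2 - ⅖ = -12/5 ≈ -2.4000)
p(x, C) = 18*C (p(x, C) = C*(-3*(-5 - 3) - 6) = C*(-3*(-8) - 6) = C*(24 - 6) = C*18 = 18*C)
(126 + p(9, t))² = (126 + 18*(-12/5))² = (126 - 216/5)² = (414/5)² = 171396/25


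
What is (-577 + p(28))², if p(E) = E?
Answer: 301401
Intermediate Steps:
(-577 + p(28))² = (-577 + 28)² = (-549)² = 301401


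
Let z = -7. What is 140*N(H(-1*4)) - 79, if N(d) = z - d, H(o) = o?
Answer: -499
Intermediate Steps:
N(d) = -7 - d
140*N(H(-1*4)) - 79 = 140*(-7 - (-1)*4) - 79 = 140*(-7 - 1*(-4)) - 79 = 140*(-7 + 4) - 79 = 140*(-3) - 79 = -420 - 79 = -499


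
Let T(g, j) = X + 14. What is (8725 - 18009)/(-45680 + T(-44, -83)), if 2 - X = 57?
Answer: 9284/45721 ≈ 0.20306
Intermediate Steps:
X = -55 (X = 2 - 1*57 = 2 - 57 = -55)
T(g, j) = -41 (T(g, j) = -55 + 14 = -41)
(8725 - 18009)/(-45680 + T(-44, -83)) = (8725 - 18009)/(-45680 - 41) = -9284/(-45721) = -9284*(-1/45721) = 9284/45721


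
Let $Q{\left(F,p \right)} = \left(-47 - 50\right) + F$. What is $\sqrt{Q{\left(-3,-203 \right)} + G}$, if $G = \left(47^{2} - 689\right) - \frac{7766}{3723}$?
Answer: $\frac{\sqrt{19653322362}}{3723} \approx 37.655$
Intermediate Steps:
$G = \frac{5651194}{3723}$ ($G = \left(2209 - 689\right) - \frac{7766}{3723} = 1520 - \frac{7766}{3723} = \frac{5651194}{3723} \approx 1517.9$)
$Q{\left(F,p \right)} = -97 + F$
$\sqrt{Q{\left(-3,-203 \right)} + G} = \sqrt{\left(-97 - 3\right) + \frac{5651194}{3723}} = \sqrt{-100 + \frac{5651194}{3723}} = \sqrt{\frac{5278894}{3723}} = \frac{\sqrt{19653322362}}{3723}$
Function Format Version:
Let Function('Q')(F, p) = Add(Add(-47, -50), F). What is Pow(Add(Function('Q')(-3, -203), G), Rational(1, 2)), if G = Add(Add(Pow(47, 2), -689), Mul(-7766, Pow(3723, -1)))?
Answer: Mul(Rational(1, 3723), Pow(19653322362, Rational(1, 2))) ≈ 37.655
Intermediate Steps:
G = Rational(5651194, 3723) (G = Add(Add(2209, -689), Mul(-7766, Rational(1, 3723))) = Add(1520, Rational(-7766, 3723)) = Rational(5651194, 3723) ≈ 1517.9)
Function('Q')(F, p) = Add(-97, F)
Pow(Add(Function('Q')(-3, -203), G), Rational(1, 2)) = Pow(Add(Add(-97, -3), Rational(5651194, 3723)), Rational(1, 2)) = Pow(Add(-100, Rational(5651194, 3723)), Rational(1, 2)) = Pow(Rational(5278894, 3723), Rational(1, 2)) = Mul(Rational(1, 3723), Pow(19653322362, Rational(1, 2)))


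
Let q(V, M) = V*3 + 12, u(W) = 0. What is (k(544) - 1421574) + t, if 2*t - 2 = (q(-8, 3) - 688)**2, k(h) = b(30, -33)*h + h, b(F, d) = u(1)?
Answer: -1176029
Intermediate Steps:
b(F, d) = 0
k(h) = h (k(h) = 0*h + h = 0 + h = h)
q(V, M) = 12 + 3*V (q(V, M) = 3*V + 12 = 12 + 3*V)
t = 245001 (t = 1 + ((12 + 3*(-8)) - 688)**2/2 = 1 + ((12 - 24) - 688)**2/2 = 1 + (-12 - 688)**2/2 = 1 + (1/2)*(-700)**2 = 1 + (1/2)*490000 = 1 + 245000 = 245001)
(k(544) - 1421574) + t = (544 - 1421574) + 245001 = -1421030 + 245001 = -1176029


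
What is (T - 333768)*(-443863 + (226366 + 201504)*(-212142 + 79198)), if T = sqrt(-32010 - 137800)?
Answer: 18985789608952824 - 56883193143*I*sqrt(169810) ≈ 1.8986e+16 - 2.344e+13*I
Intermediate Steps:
T = I*sqrt(169810) (T = sqrt(-169810) = I*sqrt(169810) ≈ 412.08*I)
(T - 333768)*(-443863 + (226366 + 201504)*(-212142 + 79198)) = (I*sqrt(169810) - 333768)*(-443863 + (226366 + 201504)*(-212142 + 79198)) = (-333768 + I*sqrt(169810))*(-443863 + 427870*(-132944)) = (-333768 + I*sqrt(169810))*(-443863 - 56882749280) = (-333768 + I*sqrt(169810))*(-56883193143) = 18985789608952824 - 56883193143*I*sqrt(169810)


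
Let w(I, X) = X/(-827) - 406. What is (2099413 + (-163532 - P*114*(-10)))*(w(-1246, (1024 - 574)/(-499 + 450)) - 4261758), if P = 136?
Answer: -51590689170895366/5789 ≈ -8.9119e+12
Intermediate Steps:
w(I, X) = -406 - X/827 (w(I, X) = X*(-1/827) - 406 = -X/827 - 406 = -406 - X/827)
(2099413 + (-163532 - P*114*(-10)))*(w(-1246, (1024 - 574)/(-499 + 450)) - 4261758) = (2099413 + (-163532 - 136*114*(-10)))*((-406 - (1024 - 574)/(827*(-499 + 450))) - 4261758) = (2099413 + (-163532 - 15504*(-10)))*((-406 - 450/(827*(-49))) - 4261758) = (2099413 + (-163532 - 1*(-155040)))*((-406 - 450*(-1)/(827*49)) - 4261758) = (2099413 + (-163532 + 155040))*((-406 - 1/827*(-450/49)) - 4261758) = (2099413 - 8492)*((-406 + 450/40523) - 4261758) = 2090921*(-16451888/40523 - 4261758) = 2090921*(-172715671322/40523) = -51590689170895366/5789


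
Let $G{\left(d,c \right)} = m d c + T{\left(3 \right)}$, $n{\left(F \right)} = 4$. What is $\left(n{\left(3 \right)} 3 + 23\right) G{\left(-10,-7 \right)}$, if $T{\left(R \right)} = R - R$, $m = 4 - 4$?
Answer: $0$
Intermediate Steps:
$m = 0$
$T{\left(R \right)} = 0$
$G{\left(d,c \right)} = 0$ ($G{\left(d,c \right)} = 0 d c + 0 = 0 c + 0 = 0 + 0 = 0$)
$\left(n{\left(3 \right)} 3 + 23\right) G{\left(-10,-7 \right)} = \left(4 \cdot 3 + 23\right) 0 = \left(12 + 23\right) 0 = 35 \cdot 0 = 0$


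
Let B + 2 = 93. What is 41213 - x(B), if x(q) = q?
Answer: 41122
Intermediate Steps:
B = 91 (B = -2 + 93 = 91)
41213 - x(B) = 41213 - 1*91 = 41213 - 91 = 41122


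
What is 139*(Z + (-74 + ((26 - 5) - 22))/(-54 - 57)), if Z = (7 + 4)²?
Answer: 625778/37 ≈ 16913.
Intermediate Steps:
Z = 121 (Z = 11² = 121)
139*(Z + (-74 + ((26 - 5) - 22))/(-54 - 57)) = 139*(121 + (-74 + ((26 - 5) - 22))/(-54 - 57)) = 139*(121 + (-74 + (21 - 22))/(-111)) = 139*(121 + (-74 - 1)*(-1/111)) = 139*(121 - 75*(-1/111)) = 139*(121 + 25/37) = 139*(4502/37) = 625778/37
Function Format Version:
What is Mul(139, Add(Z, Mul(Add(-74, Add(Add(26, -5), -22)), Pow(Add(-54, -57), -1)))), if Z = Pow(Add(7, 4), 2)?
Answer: Rational(625778, 37) ≈ 16913.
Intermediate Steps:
Z = 121 (Z = Pow(11, 2) = 121)
Mul(139, Add(Z, Mul(Add(-74, Add(Add(26, -5), -22)), Pow(Add(-54, -57), -1)))) = Mul(139, Add(121, Mul(Add(-74, Add(Add(26, -5), -22)), Pow(Add(-54, -57), -1)))) = Mul(139, Add(121, Mul(Add(-74, Add(21, -22)), Pow(-111, -1)))) = Mul(139, Add(121, Mul(Add(-74, -1), Rational(-1, 111)))) = Mul(139, Add(121, Mul(-75, Rational(-1, 111)))) = Mul(139, Add(121, Rational(25, 37))) = Mul(139, Rational(4502, 37)) = Rational(625778, 37)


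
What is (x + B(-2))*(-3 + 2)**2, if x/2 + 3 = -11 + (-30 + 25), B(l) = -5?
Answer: -43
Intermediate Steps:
x = -38 (x = -6 + 2*(-11 + (-30 + 25)) = -6 + 2*(-11 - 5) = -6 + 2*(-16) = -6 - 32 = -38)
(x + B(-2))*(-3 + 2)**2 = (-38 - 5)*(-3 + 2)**2 = -43*(-1)**2 = -43*1 = -43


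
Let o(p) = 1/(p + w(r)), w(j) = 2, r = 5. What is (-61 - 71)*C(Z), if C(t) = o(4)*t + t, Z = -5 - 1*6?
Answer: 1694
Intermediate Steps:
o(p) = 1/(2 + p) (o(p) = 1/(p + 2) = 1/(2 + p))
Z = -11 (Z = -5 - 6 = -11)
C(t) = 7*t/6 (C(t) = t/(2 + 4) + t = t/6 + t = 7*t/6)
(-61 - 71)*C(Z) = (-61 - 71)*((7/6)*(-11)) = -132*(-77/6) = 1694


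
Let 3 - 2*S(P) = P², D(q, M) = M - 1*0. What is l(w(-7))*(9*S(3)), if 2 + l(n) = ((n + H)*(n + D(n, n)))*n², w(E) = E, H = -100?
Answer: -1981800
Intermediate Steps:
D(q, M) = M (D(q, M) = M + 0 = M)
S(P) = 3/2 - P²/2
l(n) = -2 + 2*n³*(-100 + n) (l(n) = -2 + ((n - 100)*(n + n))*n² = -2 + ((-100 + n)*(2*n))*n² = -2 + (2*n*(-100 + n))*n² = -2 + 2*n³*(-100 + n))
l(w(-7))*(9*S(3)) = (-2 - 200*(-7)³ + 2*(-7)⁴)*(9*(3/2 - ½*3²)) = (-2 - 200*(-343) + 2*2401)*(9*(3/2 - ½*9)) = (-2 + 68600 + 4802)*(9*(3/2 - 9/2)) = 73400*(9*(-3)) = 73400*(-27) = -1981800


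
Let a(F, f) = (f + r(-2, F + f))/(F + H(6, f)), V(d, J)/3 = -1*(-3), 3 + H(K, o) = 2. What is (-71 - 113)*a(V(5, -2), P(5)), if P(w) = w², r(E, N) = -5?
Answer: -460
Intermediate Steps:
H(K, o) = -1 (H(K, o) = -3 + 2 = -1)
V(d, J) = 9 (V(d, J) = 3*(-1*(-3)) = 3*3 = 9)
a(F, f) = (-5 + f)/(-1 + F) (a(F, f) = (f - 5)/(F - 1) = (-5 + f)/(-1 + F))
(-71 - 113)*a(V(5, -2), P(5)) = (-71 - 113)*((-5 + 5²)/(-1 + 9)) = -184*(-5 + 25)/8 = -23*20 = -184*5/2 = -460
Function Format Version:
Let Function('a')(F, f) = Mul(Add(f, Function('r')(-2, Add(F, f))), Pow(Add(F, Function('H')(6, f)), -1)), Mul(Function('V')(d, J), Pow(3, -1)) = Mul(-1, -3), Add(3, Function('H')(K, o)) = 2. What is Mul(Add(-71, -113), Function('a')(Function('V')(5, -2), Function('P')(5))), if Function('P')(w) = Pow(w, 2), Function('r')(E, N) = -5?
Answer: -460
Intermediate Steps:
Function('H')(K, o) = -1 (Function('H')(K, o) = Add(-3, 2) = -1)
Function('V')(d, J) = 9 (Function('V')(d, J) = Mul(3, Mul(-1, -3)) = Mul(3, 3) = 9)
Function('a')(F, f) = Mul(Pow(Add(-1, F), -1), Add(-5, f)) (Function('a')(F, f) = Mul(Add(f, -5), Pow(Add(F, -1), -1)) = Mul(Add(-5, f), Pow(Add(-1, F), -1)) = Mul(Pow(Add(-1, F), -1), Add(-5, f)))
Mul(Add(-71, -113), Function('a')(Function('V')(5, -2), Function('P')(5))) = Mul(Add(-71, -113), Mul(Pow(Add(-1, 9), -1), Add(-5, Pow(5, 2)))) = Mul(-184, Mul(Pow(8, -1), Add(-5, 25))) = Mul(-184, Mul(Rational(1, 8), 20)) = Mul(-184, Rational(5, 2)) = -460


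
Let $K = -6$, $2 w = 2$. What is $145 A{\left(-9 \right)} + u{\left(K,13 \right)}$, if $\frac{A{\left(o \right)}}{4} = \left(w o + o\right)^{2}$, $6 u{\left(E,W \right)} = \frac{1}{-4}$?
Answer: $\frac{4510079}{24} \approx 1.8792 \cdot 10^{5}$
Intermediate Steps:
$w = 1$ ($w = \frac{1}{2} \cdot 2 = 1$)
$u{\left(E,W \right)} = - \frac{1}{24}$ ($u{\left(E,W \right)} = \frac{1}{6 \left(-4\right)} = \frac{1}{6} \left(- \frac{1}{4}\right) = - \frac{1}{24}$)
$A{\left(o \right)} = 16 o^{2}$ ($A{\left(o \right)} = 4 \left(1 o + o\right)^{2} = 4 \left(o + o\right)^{2} = 4 \left(2 o\right)^{2} = 4 \cdot 4 o^{2} = 16 o^{2}$)
$145 A{\left(-9 \right)} + u{\left(K,13 \right)} = 145 \cdot 16 \left(-9\right)^{2} - \frac{1}{24} = 145 \cdot 16 \cdot 81 - \frac{1}{24} = 145 \cdot 1296 - \frac{1}{24} = 187920 - \frac{1}{24} = \frac{4510079}{24}$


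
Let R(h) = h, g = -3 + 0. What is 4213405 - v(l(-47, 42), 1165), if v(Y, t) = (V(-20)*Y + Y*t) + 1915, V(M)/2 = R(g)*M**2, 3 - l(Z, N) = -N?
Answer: 4267065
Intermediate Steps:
g = -3
l(Z, N) = 3 + N (l(Z, N) = 3 - (-1)*N = 3 + N)
V(M) = -6*M**2 (V(M) = 2*(-3*M**2) = -6*M**2)
v(Y, t) = 1915 - 2400*Y + Y*t (v(Y, t) = ((-6*(-20)**2)*Y + Y*t) + 1915 = ((-6*400)*Y + Y*t) + 1915 = (-2400*Y + Y*t) + 1915 = 1915 - 2400*Y + Y*t)
4213405 - v(l(-47, 42), 1165) = 4213405 - (1915 - 2400*(3 + 42) + (3 + 42)*1165) = 4213405 - (1915 - 2400*45 + 45*1165) = 4213405 - (1915 - 108000 + 52425) = 4213405 - 1*(-53660) = 4213405 + 53660 = 4267065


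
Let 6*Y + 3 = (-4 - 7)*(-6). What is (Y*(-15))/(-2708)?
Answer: 315/5416 ≈ 0.058161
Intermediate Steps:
Y = 21/2 (Y = -1/2 + ((-4 - 7)*(-6))/6 = -1/2 + (-11*(-6))/6 = -1/2 + (1/6)*66 = -1/2 + 11 = 21/2 ≈ 10.500)
(Y*(-15))/(-2708) = ((21/2)*(-15))/(-2708) = -315/2*(-1/2708) = 315/5416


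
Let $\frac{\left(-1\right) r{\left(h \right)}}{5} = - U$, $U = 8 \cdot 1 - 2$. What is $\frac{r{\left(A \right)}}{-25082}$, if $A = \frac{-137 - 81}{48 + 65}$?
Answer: $- \frac{15}{12541} \approx -0.0011961$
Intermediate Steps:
$A = - \frac{218}{113} \approx -1.9292$
$U = 6$ ($U = 8 - 2 = 6$)
$r{\left(h \right)} = 30$ ($r{\left(h \right)} = - 5 \left(\left(-1\right) 6\right) = \left(-5\right) \left(-6\right) = 30$)
$\frac{r{\left(A \right)}}{-25082} = \frac{30}{-25082} = 30 \left(- \frac{1}{25082}\right) = - \frac{15}{12541}$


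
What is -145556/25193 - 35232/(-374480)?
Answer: -3351263194/589642165 ≈ -5.6836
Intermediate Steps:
-145556/25193 - 35232/(-374480) = -145556*1/25193 - 35232*(-1/374480) = -145556/25193 + 2202/23405 = -3351263194/589642165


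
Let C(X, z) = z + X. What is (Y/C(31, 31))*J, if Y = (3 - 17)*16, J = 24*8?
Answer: -21504/31 ≈ -693.68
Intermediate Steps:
C(X, z) = X + z
J = 192
Y = -224 (Y = -14*16 = -224)
(Y/C(31, 31))*J = -224/(31 + 31)*192 = -224/62*192 = -224*1/62*192 = -112/31*192 = -21504/31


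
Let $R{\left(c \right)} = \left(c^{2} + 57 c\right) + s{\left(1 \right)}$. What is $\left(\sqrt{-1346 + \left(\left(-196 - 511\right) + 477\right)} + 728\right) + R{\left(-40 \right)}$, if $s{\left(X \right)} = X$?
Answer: $49 + 2 i \sqrt{394} \approx 49.0 + 39.699 i$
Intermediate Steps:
$R{\left(c \right)} = 1 + c^{2} + 57 c$ ($R{\left(c \right)} = \left(c^{2} + 57 c\right) + 1 = 1 + c^{2} + 57 c$)
$\left(\sqrt{-1346 + \left(\left(-196 - 511\right) + 477\right)} + 728\right) + R{\left(-40 \right)} = \left(\sqrt{-1346 + \left(\left(-196 - 511\right) + 477\right)} + 728\right) + \left(1 + \left(-40\right)^{2} + 57 \left(-40\right)\right) = \left(\sqrt{-1346 + \left(-707 + 477\right)} + 728\right) + \left(1 + 1600 - 2280\right) = \left(\sqrt{-1346 - 230} + 728\right) - 679 = \left(\sqrt{-1576} + 728\right) - 679 = \left(2 i \sqrt{394} + 728\right) - 679 = \left(728 + 2 i \sqrt{394}\right) - 679 = 49 + 2 i \sqrt{394}$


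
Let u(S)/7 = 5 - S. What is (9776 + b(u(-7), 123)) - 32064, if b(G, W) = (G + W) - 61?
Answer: -22142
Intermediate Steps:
u(S) = 35 - 7*S (u(S) = 7*(5 - S) = 35 - 7*S)
b(G, W) = -61 + G + W
(9776 + b(u(-7), 123)) - 32064 = (9776 + (-61 + (35 - 7*(-7)) + 123)) - 32064 = (9776 + (-61 + (35 + 49) + 123)) - 32064 = (9776 + (-61 + 84 + 123)) - 32064 = (9776 + 146) - 32064 = 9922 - 32064 = -22142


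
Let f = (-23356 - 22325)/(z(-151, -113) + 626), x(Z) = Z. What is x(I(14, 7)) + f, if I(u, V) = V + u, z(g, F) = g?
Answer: -35706/475 ≈ -75.171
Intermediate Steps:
f = -45681/475 (f = (-23356 - 22325)/(-151 + 626) = -45681/475 ≈ -96.171)
x(I(14, 7)) + f = (7 + 14) - 45681/475 = 21 - 45681/475 = -35706/475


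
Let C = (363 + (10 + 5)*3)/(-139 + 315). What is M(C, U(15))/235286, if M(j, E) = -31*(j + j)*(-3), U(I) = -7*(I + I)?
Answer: 4743/2588146 ≈ 0.0018326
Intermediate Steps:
U(I) = -14*I
C = 51/22 (C = (363 + 15*3)/176 = (363 + 45)*(1/176) = 408*(1/176) = 51/22 ≈ 2.3182)
M(j, E) = 186*j (M(j, E) = -31*2*j*(-3) = -(-186)*j = 186*j)
M(C, U(15))/235286 = (186*(51/22))/235286 = (4743/11)*(1/235286) = 4743/2588146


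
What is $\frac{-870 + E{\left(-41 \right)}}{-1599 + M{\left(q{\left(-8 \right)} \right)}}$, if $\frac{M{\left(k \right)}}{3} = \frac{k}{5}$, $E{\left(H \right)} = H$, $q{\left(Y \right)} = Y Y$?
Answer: $\frac{4555}{7803} \approx 0.58375$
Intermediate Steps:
$q{\left(Y \right)} = Y^{2}$
$M{\left(k \right)} = \frac{3 k}{5}$ ($M{\left(k \right)} = 3 \frac{k}{5} = \frac{3 k}{5}$)
$\frac{-870 + E{\left(-41 \right)}}{-1599 + M{\left(q{\left(-8 \right)} \right)}} = \frac{-870 - 41}{-1599 + \frac{3 \left(-8\right)^{2}}{5}} = - \frac{911}{-1599 + \frac{3}{5} \cdot 64} = - \frac{911}{-1599 + \frac{192}{5}} = - \frac{911}{- \frac{7803}{5}} = \left(-911\right) \left(- \frac{5}{7803}\right) = \frac{4555}{7803}$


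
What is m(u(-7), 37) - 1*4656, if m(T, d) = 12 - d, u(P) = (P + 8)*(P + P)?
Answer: -4681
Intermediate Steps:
u(P) = 2*P*(8 + P) (u(P) = (8 + P)*(2*P) = 2*P*(8 + P))
m(u(-7), 37) - 1*4656 = (12 - 1*37) - 1*4656 = (12 - 37) - 4656 = -25 - 4656 = -4681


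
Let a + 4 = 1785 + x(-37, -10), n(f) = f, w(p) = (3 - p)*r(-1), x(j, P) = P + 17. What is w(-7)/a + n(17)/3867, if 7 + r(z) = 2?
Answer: -9053/384122 ≈ -0.023568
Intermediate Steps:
x(j, P) = 17 + P
r(z) = -5 (r(z) = -7 + 2 = -5)
w(p) = -15 + 5*p (w(p) = (3 - p)*(-5) = -15 + 5*p)
a = 1788 (a = -4 + (1785 + (17 - 10)) = -4 + (1785 + 7) = -4 + 1792 = 1788)
w(-7)/a + n(17)/3867 = (-15 + 5*(-7))/1788 + 17/3867 = (-15 - 35)*(1/1788) + 17*(1/3867) = -50*1/1788 + 17/3867 = -25/894 + 17/3867 = -9053/384122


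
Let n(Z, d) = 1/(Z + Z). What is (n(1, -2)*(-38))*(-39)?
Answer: 741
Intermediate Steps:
n(Z, d) = 1/(2*Z)
(n(1, -2)*(-38))*(-39) = (((½)/1)*(-38))*(-39) = (((½)*1)*(-38))*(-39) = ((½)*(-38))*(-39) = -19*(-39) = 741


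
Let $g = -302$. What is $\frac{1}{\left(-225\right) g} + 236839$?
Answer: $\frac{16093210051}{67950} \approx 2.3684 \cdot 10^{5}$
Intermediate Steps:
$\frac{1}{\left(-225\right) g} + 236839 = \frac{1}{\left(-225\right) \left(-302\right)} + 236839 = \frac{1}{67950} + 236839 = \frac{16093210051}{67950}$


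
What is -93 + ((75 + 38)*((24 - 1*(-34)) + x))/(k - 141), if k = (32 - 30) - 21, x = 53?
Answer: -27423/160 ≈ -171.39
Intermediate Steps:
k = -19 (k = 2 - 21 = -19)
-93 + ((75 + 38)*((24 - 1*(-34)) + x))/(k - 141) = -93 + ((75 + 38)*((24 - 1*(-34)) + 53))/(-19 - 141) = -93 + (113*((24 + 34) + 53))/(-160) = -93 - 113*(58 + 53)/160 = -93 - 113*111/160 = -93 - 1/160*12543 = -93 - 12543/160 = -27423/160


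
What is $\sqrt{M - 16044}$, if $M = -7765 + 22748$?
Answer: $i \sqrt{1061} \approx 32.573 i$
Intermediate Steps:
$M = 14983$
$\sqrt{M - 16044} = \sqrt{14983 - 16044} = \sqrt{-1061} = i \sqrt{1061}$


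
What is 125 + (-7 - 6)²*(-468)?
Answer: -78967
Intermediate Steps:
125 + (-7 - 6)²*(-468) = 125 + (-13)²*(-468) = 125 + 169*(-468) = 125 - 79092 = -78967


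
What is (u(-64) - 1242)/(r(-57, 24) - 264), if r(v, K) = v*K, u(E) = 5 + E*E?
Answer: -953/544 ≈ -1.7518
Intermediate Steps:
u(E) = 5 + E**2
r(v, K) = K*v
(u(-64) - 1242)/(r(-57, 24) - 264) = ((5 + (-64)**2) - 1242)/(24*(-57) - 264) = ((5 + 4096) - 1242)/(-1368 - 264) = (4101 - 1242)/(-1632) = 2859*(-1/1632) = -953/544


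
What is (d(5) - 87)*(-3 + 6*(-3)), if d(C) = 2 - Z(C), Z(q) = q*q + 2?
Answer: 2352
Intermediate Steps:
Z(q) = 2 + q**2 (Z(q) = q**2 + 2 = 2 + q**2)
d(C) = -C**2 (d(C) = 2 - (2 + C**2) = 2 + (-2 - C**2) = -C**2)
(d(5) - 87)*(-3 + 6*(-3)) = (-1*5**2 - 87)*(-3 + 6*(-3)) = (-1*25 - 87)*(-3 - 18) = (-25 - 87)*(-21) = -112*(-21) = 2352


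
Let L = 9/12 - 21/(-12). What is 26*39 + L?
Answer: 2033/2 ≈ 1016.5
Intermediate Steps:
L = 5/2 (L = 9*(1/12) - 21*(-1/12) = 3/4 + 7/4 = 5/2 ≈ 2.5000)
26*39 + L = 26*39 + 5/2 = 1014 + 5/2 = 2033/2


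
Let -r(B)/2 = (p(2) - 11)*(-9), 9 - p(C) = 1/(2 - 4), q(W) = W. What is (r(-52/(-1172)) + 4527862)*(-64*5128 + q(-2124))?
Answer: -1495616345860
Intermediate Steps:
p(C) = 19/2 (p(C) = 9 - 1/(2 - 4) = 9 - 1/(-2) = 9 - 1*(-½) = 9 + ½ = 19/2)
r(B) = -27 (r(B) = -2*(19/2 - 11)*(-9) = -(-3)*(-9) = -2*27/2 = -27)
(r(-52/(-1172)) + 4527862)*(-64*5128 + q(-2124)) = (-27 + 4527862)*(-64*5128 - 2124) = 4527835*(-328192 - 2124) = 4527835*(-330316) = -1495616345860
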